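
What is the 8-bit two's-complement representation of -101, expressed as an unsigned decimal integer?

101 in 8 bits: 01100101
Invert: 10011010
Add 1:  10011011 = 155
(Check: 2^8 - 101 = 256 - 101 = 155.)

155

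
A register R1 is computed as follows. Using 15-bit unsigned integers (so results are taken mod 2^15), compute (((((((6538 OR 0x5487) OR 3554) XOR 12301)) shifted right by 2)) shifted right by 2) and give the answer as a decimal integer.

1758

6538 = 001100110001010
0x5487 = 101010010000111
→ OR → 101110110001111 = 23951
3554 = 000110111100010
→ OR → 101110111101111 = 24047
12301 = 011000000001101
→ XOR → 110110111100010 = 28130
→ shifted right by 2 → 001101101111000 = 7032
→ shifted right by 2 → 000011011011110 = 1758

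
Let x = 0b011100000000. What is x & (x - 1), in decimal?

1536

x = 11100000000 = 1792
x - 1 = 11011111111
AND   = 11000000000 = 1536
(x & (x - 1) clears the lowest set bit of x.)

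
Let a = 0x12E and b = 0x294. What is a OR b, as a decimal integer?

958

0x12E = 0100101110
0x294 = 1010010100
 OR → 1110111110 = 958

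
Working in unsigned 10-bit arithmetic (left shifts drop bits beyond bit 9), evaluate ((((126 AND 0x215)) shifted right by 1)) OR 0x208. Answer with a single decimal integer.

126 = 0001111110
0x215 = 1000010101
→ AND → 0000010100 = 20
→ shifted right by 1 → 0000001010 = 10
0x208 = 1000001000
→ OR → 1000001010 = 522

522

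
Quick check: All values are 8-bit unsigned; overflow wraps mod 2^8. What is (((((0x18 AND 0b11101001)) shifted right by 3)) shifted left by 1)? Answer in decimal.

0x18 = 00011000
0b11101001 = 11101001
→ AND → 00001000 = 8
→ shifted right by 3 → 00000001 = 1
→ shifted left by 1 (mod 2^8) → 00000010 = 2

2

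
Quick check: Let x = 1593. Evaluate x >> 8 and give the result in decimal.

1593 = 11000111001
shift right by 8 → 00000000110 = 6
(equivalently, floor(1593 / 256))

6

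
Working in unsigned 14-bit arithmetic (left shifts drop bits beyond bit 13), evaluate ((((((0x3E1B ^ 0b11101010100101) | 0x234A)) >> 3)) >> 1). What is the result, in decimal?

639

0x3E1B = 11111000011011
0b11101010100101 = 11101010100101
→ ^ → 00010010111110 = 1214
0x234A = 10001101001010
→ | → 10011111111110 = 10238
→ >> 3 → 00010011111111 = 1279
→ >> 1 → 00001001111111 = 639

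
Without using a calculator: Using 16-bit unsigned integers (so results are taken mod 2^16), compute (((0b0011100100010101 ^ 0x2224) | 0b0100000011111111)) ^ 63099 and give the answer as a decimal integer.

44420

0b0011100100010101 = 0011100100010101
0x2224 = 0010001000100100
→ ^ → 0001101100110001 = 6961
0b0100000011111111 = 0100000011111111
→ | → 0101101111111111 = 23551
63099 = 1111011001111011
→ ^ → 1010110110000100 = 44420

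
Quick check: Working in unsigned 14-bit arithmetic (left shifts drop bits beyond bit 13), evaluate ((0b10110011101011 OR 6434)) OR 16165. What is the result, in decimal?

0b10110011101011 = 10110011101011
6434 = 01100100100010
→ OR → 11110111101011 = 15851
16165 = 11111100100101
→ OR → 11111111101111 = 16367

16367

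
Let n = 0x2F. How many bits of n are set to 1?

5

0x2F = 101111
Count the 1s: 1 + 1 + 1 + 1 + 1 = 5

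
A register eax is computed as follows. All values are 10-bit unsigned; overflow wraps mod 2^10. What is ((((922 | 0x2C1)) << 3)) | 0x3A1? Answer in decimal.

1017

922 = 1110011010
0x2C1 = 1011000001
→ | → 1111011011 = 987
→ << 3 (mod 2^10) → 1011011000 = 728
0x3A1 = 1110100001
→ | → 1111111001 = 1017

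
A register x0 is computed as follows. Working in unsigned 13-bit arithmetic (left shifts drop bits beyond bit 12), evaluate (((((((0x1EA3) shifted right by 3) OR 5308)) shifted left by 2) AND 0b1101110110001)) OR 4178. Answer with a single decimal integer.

7154

0x1EA3 = 1111010100011
→ shifted right by 3 → 0001111010100 = 980
5308 = 1010010111100
→ OR → 1011111111100 = 6140
→ shifted left by 2 (mod 2^13) → 1111111110000 = 8176
0b1101110110001 = 1101110110001
→ AND → 1101110110000 = 7088
4178 = 1000001010010
→ OR → 1101111110010 = 7154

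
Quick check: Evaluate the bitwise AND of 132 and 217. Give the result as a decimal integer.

128

132 = 10000100
217 = 11011001
AND → 10000000 = 128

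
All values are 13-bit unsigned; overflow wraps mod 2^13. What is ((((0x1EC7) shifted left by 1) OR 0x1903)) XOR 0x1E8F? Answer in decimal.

0x1EC7 = 1111011000111
→ shifted left by 1 (mod 2^13) → 1110110001110 = 7566
0x1903 = 1100100000011
→ OR → 1110110001111 = 7567
0x1E8F = 1111010001111
→ XOR → 0001100000000 = 768

768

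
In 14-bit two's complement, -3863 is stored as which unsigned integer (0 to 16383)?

3863 in 14 bits: 00111100010111
Invert: 11000011101000
Add 1:  11000011101001 = 12521
(Check: 2^14 - 3863 = 16384 - 3863 = 12521.)

12521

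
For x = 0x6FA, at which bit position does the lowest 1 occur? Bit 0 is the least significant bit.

1

0x6FA = 11011111010
Trailing zeros: 1, so the lowest set bit is bit 1 (value 2).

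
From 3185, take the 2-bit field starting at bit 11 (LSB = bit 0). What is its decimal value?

1

v = 00110001110001
Shift right by 11: 001
Mask low 2 bits: 01 = 1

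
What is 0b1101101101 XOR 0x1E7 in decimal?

650

a = 1101101101
0x1E7 = 0111100111
XOR → 1010001010 = 650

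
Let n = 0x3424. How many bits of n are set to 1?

0x3424 = 11010000100100
Count the 1s: 1 + 1 + 1 + 1 + 1 = 5

5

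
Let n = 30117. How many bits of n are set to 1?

9

30117 = 111010110100101
Count the 1s: 1 + 1 + 1 + 1 + 1 + 1 + 1 + 1 + 1 = 9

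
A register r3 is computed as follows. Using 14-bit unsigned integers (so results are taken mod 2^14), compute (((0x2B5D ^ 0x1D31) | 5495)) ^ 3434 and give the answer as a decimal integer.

14869

0x2B5D = 10101101011101
0x1D31 = 01110100110001
→ ^ → 11011001101100 = 13932
5495 = 01010101110111
→ | → 11011101111111 = 14207
3434 = 00110101101010
→ ^ → 11101000010101 = 14869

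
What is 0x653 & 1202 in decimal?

1042

0x653 = 11001010011
1202 = 10010110010
AND → 10000010010 = 1042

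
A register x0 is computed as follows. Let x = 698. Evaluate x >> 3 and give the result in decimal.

698 = 1010111010
shift right by 3 → 0001010111 = 87
(equivalently, floor(698 / 8))

87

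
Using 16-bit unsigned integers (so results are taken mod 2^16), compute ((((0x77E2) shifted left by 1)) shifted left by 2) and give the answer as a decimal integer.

48912

0x77E2 = 0111011111100010
→ shifted left by 1 (mod 2^16) → 1110111111000100 = 61380
→ shifted left by 2 (mod 2^16) → 1011111100010000 = 48912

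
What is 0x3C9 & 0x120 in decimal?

0x3C9 = 1111001001
0x120 = 0100100000
AND → 0100000000 = 256

256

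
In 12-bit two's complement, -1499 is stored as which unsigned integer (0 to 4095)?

1499 in 12 bits: 010111011011
Invert: 101000100100
Add 1:  101000100101 = 2597
(Check: 2^12 - 1499 = 4096 - 1499 = 2597.)

2597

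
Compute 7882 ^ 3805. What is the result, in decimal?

7882 = 1111011001010
3805 = 0111011011101
XOR → 1000000010111 = 4119

4119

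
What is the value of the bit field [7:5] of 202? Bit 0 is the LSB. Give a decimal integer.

6

v = 0011001010
Shift right by 5: 00110
Mask low 3 bits: 110 = 6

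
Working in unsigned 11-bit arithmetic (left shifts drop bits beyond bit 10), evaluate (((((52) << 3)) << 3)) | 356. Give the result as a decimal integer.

1380

52 = 00000110100
→ << 3 (mod 2^11) → 00110100000 = 416
→ << 3 (mod 2^11) → 10100000000 = 1280
356 = 00101100100
→ | → 10101100100 = 1380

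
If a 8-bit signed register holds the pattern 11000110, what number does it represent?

pattern = 11000110 (MSB is 1 ⇒ negative)
Invert: 00111001, add 1 → 00111010 = 58, so the value is -58.
(Equivalently: 198 - 2^8 = 198 - 256 = -58.)

-58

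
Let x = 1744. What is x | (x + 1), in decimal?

x = 11011010000 = 1744
x + 1 = 11011010001
OR    = 11011010001 = 1745
(x | (x + 1) sets the lowest cleared bit.)

1745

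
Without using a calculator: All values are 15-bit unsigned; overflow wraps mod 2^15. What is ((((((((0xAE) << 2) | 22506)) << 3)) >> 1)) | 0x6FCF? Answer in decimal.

0xAE = 000000010101110
→ << 2 (mod 2^15) → 000001010111000 = 696
22506 = 101011111101010
→ | → 101011111111010 = 22522
→ << 3 (mod 2^15) → 011111111010000 = 16336
→ >> 1 → 001111111101000 = 8168
0x6FCF = 110111111001111
→ | → 111111111101111 = 32751

32751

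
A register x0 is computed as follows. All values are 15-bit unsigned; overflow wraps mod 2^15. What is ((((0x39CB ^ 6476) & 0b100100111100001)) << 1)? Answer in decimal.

0x39CB = 011100111001011
6476 = 001100101001100
→ ^ → 010000010000111 = 8327
0b100100111100001 = 100100111100001
→ & → 000000010000001 = 129
→ << 1 (mod 2^15) → 000000100000010 = 258

258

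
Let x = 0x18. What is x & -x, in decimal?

x = 11000 = 24
-x (two's complement) = …01000
AND   = 01000 = 8
(x & -x isolates the lowest set bit of x.)

8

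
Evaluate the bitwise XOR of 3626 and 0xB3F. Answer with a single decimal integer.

3626 = 111000101010
0xB3F = 101100111111
XOR → 010100010101 = 1301

1301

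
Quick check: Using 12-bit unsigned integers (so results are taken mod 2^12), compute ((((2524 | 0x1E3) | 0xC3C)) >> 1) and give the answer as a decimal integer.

2524 = 100111011100
0x1E3 = 000111100011
→ | → 100111111111 = 2559
0xC3C = 110000111100
→ | → 110111111111 = 3583
→ >> 1 → 011011111111 = 1791

1791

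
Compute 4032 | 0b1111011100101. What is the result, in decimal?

4032 = 0111111000000
b = 1111011100101
 OR → 1111111100101 = 8165

8165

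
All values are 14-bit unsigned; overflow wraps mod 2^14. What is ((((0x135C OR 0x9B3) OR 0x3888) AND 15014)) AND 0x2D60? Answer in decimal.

10272

0x135C = 01001101011100
0x9B3 = 00100110110011
→ OR → 01101111111111 = 7167
0x3888 = 11100010001000
→ OR → 11101111111111 = 15359
15014 = 11101010100110
→ AND → 11101010100110 = 15014
0x2D60 = 10110101100000
→ AND → 10100000100000 = 10272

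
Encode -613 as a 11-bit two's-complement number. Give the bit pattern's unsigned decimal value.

1435

613 in 11 bits: 01001100101
Invert: 10110011010
Add 1:  10110011011 = 1435
(Check: 2^11 - 613 = 2048 - 613 = 1435.)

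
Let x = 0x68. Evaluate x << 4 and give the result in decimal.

0x68 = 00001101000
shift left by 4 → 11010000000 = 1664
(equivalently, 104 × 2^4 = 104 × 16)

1664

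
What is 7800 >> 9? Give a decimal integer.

15

7800 = 1111001111000
shift right by 9 → 0000000001111 = 15
(equivalently, floor(7800 / 512))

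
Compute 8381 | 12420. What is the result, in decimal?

8381 = 10000010111101
12420 = 11000010000100
 OR → 11000010111101 = 12477

12477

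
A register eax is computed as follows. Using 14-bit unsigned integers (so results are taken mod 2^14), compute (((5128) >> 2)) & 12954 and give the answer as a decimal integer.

5128 = 01010000001000
→ >> 2 → 00010100000010 = 1282
12954 = 11001010011010
→ & → 00000000000010 = 2

2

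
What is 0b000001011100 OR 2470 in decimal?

2558

a = 000001011100
2470 = 100110100110
 OR → 100111111110 = 2558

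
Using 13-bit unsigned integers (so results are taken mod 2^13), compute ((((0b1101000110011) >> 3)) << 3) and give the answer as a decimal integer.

0b1101000110011 = 1101000110011
→ >> 3 → 0001101000110 = 838
→ << 3 (mod 2^13) → 1101000110000 = 6704

6704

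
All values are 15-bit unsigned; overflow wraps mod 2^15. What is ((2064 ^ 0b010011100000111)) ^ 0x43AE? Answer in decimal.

27833

2064 = 000100000010000
0b010011100000111 = 010011100000111
→ ^ → 010111100010111 = 12055
0x43AE = 100001110101110
→ ^ → 110110010111001 = 27833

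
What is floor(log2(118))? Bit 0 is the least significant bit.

6

118 = 1110110
The topmost 1 is at position 6 (since 2^6 = 64 ≤ 118 < 128).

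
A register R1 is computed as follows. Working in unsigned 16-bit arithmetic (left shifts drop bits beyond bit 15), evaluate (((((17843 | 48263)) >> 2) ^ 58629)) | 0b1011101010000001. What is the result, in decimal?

17843 = 0100010110110011
48263 = 1011110010000111
→ | → 1111110110110111 = 64951
→ >> 2 → 0011111101101101 = 16237
58629 = 1110010100000101
→ ^ → 1101101001101000 = 55912
0b1011101010000001 = 1011101010000001
→ | → 1111101011101001 = 64233

64233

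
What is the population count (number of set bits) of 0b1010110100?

5

n = 1010110100
Count the 1s: 1 + 1 + 1 + 1 + 1 = 5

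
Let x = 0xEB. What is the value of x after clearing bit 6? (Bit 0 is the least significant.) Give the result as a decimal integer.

x = 0011101011
bit 6 is currently 1; clear it via x & ~(1 << 6) = x & ~64
→ 0010101011 = 171

171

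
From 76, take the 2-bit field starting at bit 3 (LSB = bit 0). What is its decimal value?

v = 01001100
Shift right by 3: 01001
Mask low 2 bits: 01 = 1

1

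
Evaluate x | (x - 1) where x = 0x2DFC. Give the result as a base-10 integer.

x = 10110111111100 = 11772
x - 1 = 10110111111011
OR    = 10110111111111 = 11775
(x | (x - 1) sets all bits below the lowest set bit.)

11775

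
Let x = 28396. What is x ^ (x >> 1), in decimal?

22938

x = 110111011101100 = 28396
x>>1 = 011011101110110
XOR  = 101100110011010 = 22938
(x ^ (x >> 1) gives the standard binary-reflected Gray code of x.)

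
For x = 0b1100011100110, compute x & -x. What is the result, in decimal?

2

x = 1100011100110 = 6374
-x (two's complement) = …0011100011010
AND   = 0000000000010 = 2
(x & -x isolates the lowest set bit of x.)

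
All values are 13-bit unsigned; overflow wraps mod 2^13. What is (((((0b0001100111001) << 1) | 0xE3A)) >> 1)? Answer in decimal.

1853

0b0001100111001 = 0001100111001
→ << 1 (mod 2^13) → 0011001110010 = 1650
0xE3A = 0111000111010
→ | → 0111001111010 = 3706
→ >> 1 → 0011100111101 = 1853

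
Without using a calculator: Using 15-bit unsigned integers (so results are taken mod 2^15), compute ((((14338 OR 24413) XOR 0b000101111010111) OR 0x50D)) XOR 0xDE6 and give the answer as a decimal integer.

30827

14338 = 011100000000010
24413 = 101111101011101
→ OR → 111111101011111 = 32607
0b000101111010111 = 000101111010111
→ XOR → 111010010001000 = 29832
0x50D = 000010100001101
→ OR → 111010110001101 = 30093
0xDE6 = 000110111100110
→ XOR → 111100001101011 = 30827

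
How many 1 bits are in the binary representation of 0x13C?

5

0x13C = 100111100
Count the 1s: 1 + 1 + 1 + 1 + 1 = 5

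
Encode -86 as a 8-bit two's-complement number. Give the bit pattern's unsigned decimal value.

170

86 in 8 bits: 01010110
Invert: 10101001
Add 1:  10101010 = 170
(Check: 2^8 - 86 = 256 - 86 = 170.)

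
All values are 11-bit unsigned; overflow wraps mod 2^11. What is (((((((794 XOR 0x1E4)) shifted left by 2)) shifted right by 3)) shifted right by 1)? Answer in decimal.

794 = 01100011010
0x1E4 = 00111100100
→ XOR → 01011111110 = 766
→ shifted left by 2 (mod 2^11) → 01111111000 = 1016
→ shifted right by 3 → 00001111111 = 127
→ shifted right by 1 → 00000111111 = 63

63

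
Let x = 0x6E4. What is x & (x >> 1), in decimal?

x = 11011100100 = 1764
x>>1 = 01101110010
AND  = 01001100000 = 608
(x & (x >> 1) has a 1 wherever x has two consecutive 1 bits.)

608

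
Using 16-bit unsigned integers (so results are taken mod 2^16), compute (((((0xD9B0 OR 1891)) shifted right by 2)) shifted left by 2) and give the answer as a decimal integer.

0xD9B0 = 1101100110110000
1891 = 0000011101100011
→ OR → 1101111111110011 = 57331
→ shifted right by 2 → 0011011111111100 = 14332
→ shifted left by 2 (mod 2^16) → 1101111111110000 = 57328

57328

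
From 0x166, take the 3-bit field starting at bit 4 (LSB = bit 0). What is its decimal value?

6

v = 101100110
Shift right by 4: 10110
Mask low 3 bits: 110 = 6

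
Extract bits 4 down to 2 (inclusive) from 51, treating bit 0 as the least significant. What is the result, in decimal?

4

v = 0000110011
Shift right by 2: 00001100
Mask low 3 bits: 100 = 4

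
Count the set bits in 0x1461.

0x1461 = 1010001100001
Count the 1s: 1 + 1 + 1 + 1 + 1 = 5

5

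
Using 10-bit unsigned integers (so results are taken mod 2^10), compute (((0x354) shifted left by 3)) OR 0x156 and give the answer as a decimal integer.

0x354 = 1101010100
→ shifted left by 3 (mod 2^10) → 1010100000 = 672
0x156 = 0101010110
→ OR → 1111110110 = 1014

1014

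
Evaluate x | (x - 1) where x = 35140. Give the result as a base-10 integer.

35143

x = 1000100101000100 = 35140
x - 1 = 1000100101000011
OR    = 1000100101000111 = 35143
(x | (x - 1) sets all bits below the lowest set bit.)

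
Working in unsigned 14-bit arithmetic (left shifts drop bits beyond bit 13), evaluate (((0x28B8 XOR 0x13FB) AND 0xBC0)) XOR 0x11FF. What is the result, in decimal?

0x28B8 = 10100010111000
0x13FB = 01001111111011
→ XOR → 11101101000011 = 15171
0xBC0 = 00101111000000
→ AND → 00101101000000 = 2880
0x11FF = 01000111111111
→ XOR → 01101010111111 = 6847

6847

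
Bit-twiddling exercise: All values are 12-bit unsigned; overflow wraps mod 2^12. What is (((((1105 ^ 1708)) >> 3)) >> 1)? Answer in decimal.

1105 = 010001010001
1708 = 011010101100
→ ^ → 001011111101 = 765
→ >> 3 → 000001011111 = 95
→ >> 1 → 000000101111 = 47

47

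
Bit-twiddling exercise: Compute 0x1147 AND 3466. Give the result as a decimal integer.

258

0x1147 = 1000101000111
3466 = 0110110001010
AND → 0000100000010 = 258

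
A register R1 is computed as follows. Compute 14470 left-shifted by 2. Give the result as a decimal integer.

14470 = 0011100010000110
shift left by 2 → 1110001000011000 = 57880
(equivalently, 14470 × 2^2 = 14470 × 4)

57880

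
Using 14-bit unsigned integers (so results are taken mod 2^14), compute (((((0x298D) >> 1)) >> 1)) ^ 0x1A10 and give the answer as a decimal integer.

4211

0x298D = 10100110001101
→ >> 1 → 01010011000110 = 5318
→ >> 1 → 00101001100011 = 2659
0x1A10 = 01101000010000
→ ^ → 01000001110011 = 4211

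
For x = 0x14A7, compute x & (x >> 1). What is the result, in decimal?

3

x = 1010010100111 = 5287
x>>1 = 0101001010011
AND  = 0000000000011 = 3
(x & (x >> 1) has a 1 wherever x has two consecutive 1 bits.)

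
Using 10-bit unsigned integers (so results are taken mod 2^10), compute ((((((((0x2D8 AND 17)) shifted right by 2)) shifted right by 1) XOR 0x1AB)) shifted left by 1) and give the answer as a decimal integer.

0x2D8 = 1011011000
17 = 0000010001
→ AND → 0000010000 = 16
→ shifted right by 2 → 0000000100 = 4
→ shifted right by 1 → 0000000010 = 2
0x1AB = 0110101011
→ XOR → 0110101001 = 425
→ shifted left by 1 (mod 2^10) → 1101010010 = 850

850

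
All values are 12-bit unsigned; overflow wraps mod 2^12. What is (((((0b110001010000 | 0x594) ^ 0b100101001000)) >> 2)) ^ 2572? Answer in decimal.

0b110001010000 = 110001010000
0x594 = 010110010100
→ | → 110111010100 = 3540
0b100101001000 = 100101001000
→ ^ → 010010011100 = 1180
→ >> 2 → 000100100111 = 295
2572 = 101000001100
→ ^ → 101100101011 = 2859

2859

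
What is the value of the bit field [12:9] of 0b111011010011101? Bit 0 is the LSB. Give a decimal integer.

11

v = 111011010011101
Shift right by 9: 111011
Mask low 4 bits: 1011 = 11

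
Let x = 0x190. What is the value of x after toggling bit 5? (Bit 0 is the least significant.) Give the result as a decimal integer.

x = 00110010000
bit 5 is currently 0; toggle it via x ^ (1 << 5) = x ^ 32
→ 00110110000 = 432

432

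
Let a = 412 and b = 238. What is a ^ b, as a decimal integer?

412 = 110011100
238 = 011101110
XOR → 101110010 = 370

370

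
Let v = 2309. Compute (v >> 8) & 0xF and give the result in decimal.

v = 100100000101
Shift right by 8: 1001
Mask low 4 bits: 1001 = 9

9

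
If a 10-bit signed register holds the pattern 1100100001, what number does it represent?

pattern = 1100100001 (MSB is 1 ⇒ negative)
Invert: 0011011110, add 1 → 0011011111 = 223, so the value is -223.
(Equivalently: 801 - 2^10 = 801 - 1024 = -223.)

-223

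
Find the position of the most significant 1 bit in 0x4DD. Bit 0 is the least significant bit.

10

0x4DD = 10011011101
The topmost 1 is at position 10 (since 2^10 = 1024 ≤ 1245 < 2048).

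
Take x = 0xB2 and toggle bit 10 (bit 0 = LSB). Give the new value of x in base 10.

1202

x = 00010110010
bit 10 is currently 0; toggle it via x ^ (1 << 10) = x ^ 1024
→ 10010110010 = 1202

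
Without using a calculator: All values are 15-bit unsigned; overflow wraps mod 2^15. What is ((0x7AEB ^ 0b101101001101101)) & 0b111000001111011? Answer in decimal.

0x7AEB = 111101011101011
0b101101001101101 = 101101001101101
→ ^ → 010000010000110 = 8326
0b111000001111011 = 111000001111011
→ & → 010000000000010 = 8194

8194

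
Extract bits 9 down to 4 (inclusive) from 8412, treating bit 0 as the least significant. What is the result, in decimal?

v = 10000011011100
Shift right by 4: 1000001101
Mask low 6 bits: 001101 = 13

13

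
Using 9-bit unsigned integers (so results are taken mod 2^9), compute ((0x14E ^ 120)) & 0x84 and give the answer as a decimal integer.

0x14E = 101001110
120 = 001111000
→ ^ → 100110110 = 310
0x84 = 010000100
→ & → 000000100 = 4

4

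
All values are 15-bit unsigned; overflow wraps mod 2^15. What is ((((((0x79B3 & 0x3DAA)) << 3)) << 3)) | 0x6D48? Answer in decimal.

28104

0x79B3 = 111100110110011
0x3DAA = 011110110101010
→ & → 011100110100010 = 14754
→ << 3 (mod 2^15) → 100110100010000 = 19728
→ << 3 (mod 2^15) → 110100010000000 = 26752
0x6D48 = 110110101001000
→ | → 110110111001000 = 28104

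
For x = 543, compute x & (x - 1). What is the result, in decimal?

542

x = 1000011111 = 543
x - 1 = 1000011110
AND   = 1000011110 = 542
(x & (x - 1) clears the lowest set bit of x.)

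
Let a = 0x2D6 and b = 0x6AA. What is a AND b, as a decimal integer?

0x2D6 = 01011010110
0x6AA = 11010101010
AND → 01010000010 = 642

642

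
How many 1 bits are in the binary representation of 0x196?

5

0x196 = 110010110
Count the 1s: 1 + 1 + 1 + 1 + 1 = 5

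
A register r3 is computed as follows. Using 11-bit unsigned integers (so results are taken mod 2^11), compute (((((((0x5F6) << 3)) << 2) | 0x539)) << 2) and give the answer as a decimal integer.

2020

0x5F6 = 10111110110
→ << 3 (mod 2^11) → 11110110000 = 1968
→ << 2 (mod 2^11) → 11011000000 = 1728
0x539 = 10100111001
→ | → 11111111001 = 2041
→ << 2 (mod 2^11) → 11111100100 = 2020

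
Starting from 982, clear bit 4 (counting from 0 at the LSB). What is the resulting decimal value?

966

x = 01111010110
bit 4 is currently 1; clear it via x & ~(1 << 4) = x & ~16
→ 01111000110 = 966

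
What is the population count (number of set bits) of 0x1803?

4

0x1803 = 1100000000011
Count the 1s: 1 + 1 + 1 + 1 = 4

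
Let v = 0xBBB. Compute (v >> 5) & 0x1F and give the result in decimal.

v = 101110111011
Shift right by 5: 1011101
Mask low 5 bits: 11101 = 29

29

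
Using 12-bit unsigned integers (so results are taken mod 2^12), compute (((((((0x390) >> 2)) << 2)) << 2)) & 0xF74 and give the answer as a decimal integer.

0x390 = 001110010000
→ >> 2 → 000011100100 = 228
→ << 2 (mod 2^12) → 001110010000 = 912
→ << 2 (mod 2^12) → 111001000000 = 3648
0xF74 = 111101110100
→ & → 111001000000 = 3648

3648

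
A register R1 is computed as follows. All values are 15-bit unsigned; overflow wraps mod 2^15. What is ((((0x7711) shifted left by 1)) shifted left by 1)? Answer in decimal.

23620

0x7711 = 111011100010001
→ shifted left by 1 (mod 2^15) → 110111000100010 = 28194
→ shifted left by 1 (mod 2^15) → 101110001000100 = 23620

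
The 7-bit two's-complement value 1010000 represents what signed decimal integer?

-48

pattern = 1010000 (MSB is 1 ⇒ negative)
Invert: 0101111, add 1 → 0110000 = 48, so the value is -48.
(Equivalently: 80 - 2^7 = 80 - 128 = -48.)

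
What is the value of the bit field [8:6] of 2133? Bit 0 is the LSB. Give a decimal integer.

1

v = 0100001010101
Shift right by 6: 0100001
Mask low 3 bits: 001 = 1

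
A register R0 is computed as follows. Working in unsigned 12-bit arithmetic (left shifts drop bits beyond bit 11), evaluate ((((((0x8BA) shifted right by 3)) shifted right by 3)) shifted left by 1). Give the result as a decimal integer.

0x8BA = 100010111010
→ shifted right by 3 → 000100010111 = 279
→ shifted right by 3 → 000000100010 = 34
→ shifted left by 1 (mod 2^12) → 000001000100 = 68

68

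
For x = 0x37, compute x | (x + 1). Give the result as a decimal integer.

x = 110111 = 55
x + 1 = 111000
OR    = 111111 = 63
(x | (x + 1) sets the lowest cleared bit.)

63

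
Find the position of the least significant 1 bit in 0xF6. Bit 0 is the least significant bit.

1

0xF6 = 11110110
Trailing zeros: 1, so the lowest set bit is bit 1 (value 2).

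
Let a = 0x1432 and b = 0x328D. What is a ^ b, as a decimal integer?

9919

0x1432 = 01010000110010
0x328D = 11001010001101
XOR → 10011010111111 = 9919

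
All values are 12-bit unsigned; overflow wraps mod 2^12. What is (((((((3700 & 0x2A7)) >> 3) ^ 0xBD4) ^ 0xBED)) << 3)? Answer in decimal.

3700 = 111001110100
0x2A7 = 001010100111
→ & → 001000100100 = 548
→ >> 3 → 000001000100 = 68
0xBD4 = 101111010100
→ ^ → 101110010000 = 2960
0xBED = 101111101101
→ ^ → 000001111101 = 125
→ << 3 (mod 2^12) → 001111101000 = 1000

1000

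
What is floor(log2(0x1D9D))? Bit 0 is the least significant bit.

12

0x1D9D = 1110110011101
The topmost 1 is at position 12 (since 2^12 = 4096 ≤ 7581 < 8192).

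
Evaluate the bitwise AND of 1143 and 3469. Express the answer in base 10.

1029

1143 = 010001110111
3469 = 110110001101
AND → 010000000101 = 1029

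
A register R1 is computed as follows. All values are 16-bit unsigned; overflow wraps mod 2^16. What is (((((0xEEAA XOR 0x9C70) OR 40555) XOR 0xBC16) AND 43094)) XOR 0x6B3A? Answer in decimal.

0xEEAA = 1110111010101010
0x9C70 = 1001110001110000
→ XOR → 0111001011011010 = 29402
40555 = 1001111001101011
→ OR → 1111111011111011 = 65275
0xBC16 = 1011110000010110
→ XOR → 0100001011101101 = 17133
43094 = 1010100001010110
→ AND → 0000000001000100 = 68
0x6B3A = 0110101100111010
→ XOR → 0110101101111110 = 27518

27518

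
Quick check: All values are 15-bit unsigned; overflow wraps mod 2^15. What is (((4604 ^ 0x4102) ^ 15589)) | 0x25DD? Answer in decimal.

28127

4604 = 001000111111100
0x4102 = 100000100000010
→ ^ → 101000011111110 = 20734
15589 = 011110011100101
→ ^ → 110110000011011 = 27675
0x25DD = 010010111011101
→ | → 110110111011111 = 28127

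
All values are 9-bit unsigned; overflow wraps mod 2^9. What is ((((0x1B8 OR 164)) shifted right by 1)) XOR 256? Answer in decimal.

0x1B8 = 110111000
164 = 010100100
→ OR → 110111100 = 444
→ shifted right by 1 → 011011110 = 222
256 = 100000000
→ XOR → 111011110 = 478

478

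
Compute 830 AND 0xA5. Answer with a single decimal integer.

36

830 = 1100111110
0xA5 = 0010100101
AND → 0000100100 = 36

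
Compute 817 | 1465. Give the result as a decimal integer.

1977

817 = 01100110001
1465 = 10110111001
 OR → 11110111001 = 1977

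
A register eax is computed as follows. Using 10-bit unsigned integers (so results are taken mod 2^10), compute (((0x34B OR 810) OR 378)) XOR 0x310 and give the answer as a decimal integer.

107

0x34B = 1101001011
810 = 1100101010
→ OR → 1101101011 = 875
378 = 0101111010
→ OR → 1101111011 = 891
0x310 = 1100010000
→ XOR → 0001101011 = 107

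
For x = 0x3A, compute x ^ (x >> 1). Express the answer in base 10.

39

x = 111010 = 58
x>>1 = 011101
XOR  = 100111 = 39
(x ^ (x >> 1) gives the standard binary-reflected Gray code of x.)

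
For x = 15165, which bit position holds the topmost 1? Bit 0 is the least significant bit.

13

15165 = 11101100111101
The topmost 1 is at position 13 (since 2^13 = 8192 ≤ 15165 < 16384).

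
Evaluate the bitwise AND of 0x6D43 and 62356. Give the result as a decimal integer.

24832

0x6D43 = 0110110101000011
62356 = 1111001110010100
AND → 0110000100000000 = 24832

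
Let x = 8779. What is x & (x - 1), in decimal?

x = 10001001001011 = 8779
x - 1 = 10001001001010
AND   = 10001001001010 = 8778
(x & (x - 1) clears the lowest set bit of x.)

8778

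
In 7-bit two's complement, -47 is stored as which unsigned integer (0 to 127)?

81

47 in 7 bits: 0101111
Invert: 1010000
Add 1:  1010001 = 81
(Check: 2^7 - 47 = 128 - 47 = 81.)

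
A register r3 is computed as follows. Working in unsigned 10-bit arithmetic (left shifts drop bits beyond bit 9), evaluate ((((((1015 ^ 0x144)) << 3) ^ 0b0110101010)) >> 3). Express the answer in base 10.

6

1015 = 1111110111
0x144 = 0101000100
→ ^ → 1010110011 = 691
→ << 3 (mod 2^10) → 0110011000 = 408
0b0110101010 = 0110101010
→ ^ → 0000110010 = 50
→ >> 3 → 0000000110 = 6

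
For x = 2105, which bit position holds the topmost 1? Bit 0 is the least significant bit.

2105 = 100000111001
The topmost 1 is at position 11 (since 2^11 = 2048 ≤ 2105 < 4096).

11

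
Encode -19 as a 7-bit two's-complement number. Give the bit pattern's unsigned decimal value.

19 in 7 bits: 0010011
Invert: 1101100
Add 1:  1101101 = 109
(Check: 2^7 - 19 = 128 - 19 = 109.)

109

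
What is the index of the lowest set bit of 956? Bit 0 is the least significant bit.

2

956 = 1110111100
Trailing zeros: 2, so the lowest set bit is bit 2 (value 4).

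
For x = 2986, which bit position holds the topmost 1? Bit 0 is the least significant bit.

11

2986 = 101110101010
The topmost 1 is at position 11 (since 2^11 = 2048 ≤ 2986 < 4096).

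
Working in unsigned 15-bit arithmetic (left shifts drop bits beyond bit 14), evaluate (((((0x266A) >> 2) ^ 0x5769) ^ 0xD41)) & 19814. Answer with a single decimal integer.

0x266A = 010011001101010
→ >> 2 → 000100110011010 = 2458
0x5769 = 101011101101001
→ ^ → 101111011110011 = 24307
0xD41 = 000110101000001
→ ^ → 101001110110010 = 21426
19814 = 100110101100110
→ & → 100000100100010 = 16674

16674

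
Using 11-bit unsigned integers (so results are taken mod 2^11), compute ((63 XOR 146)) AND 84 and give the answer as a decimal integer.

4

63 = 00000111111
146 = 00010010010
→ XOR → 00010101101 = 173
84 = 00001010100
→ AND → 00000000100 = 4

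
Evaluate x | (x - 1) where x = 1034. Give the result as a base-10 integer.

x = 10000001010 = 1034
x - 1 = 10000001001
OR    = 10000001011 = 1035
(x | (x - 1) sets all bits below the lowest set bit.)

1035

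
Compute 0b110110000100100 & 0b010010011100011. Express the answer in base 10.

a = 110110000100100
b = 010010011100011
AND → 010010000100000 = 9248

9248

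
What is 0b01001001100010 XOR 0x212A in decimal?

a = 01001001100010
0x212A = 10000100101010
XOR → 11001101001000 = 13128

13128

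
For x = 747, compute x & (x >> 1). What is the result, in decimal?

x = 1011101011 = 747
x>>1 = 0101110101
AND  = 0001100001 = 97
(x & (x >> 1) has a 1 wherever x has two consecutive 1 bits.)

97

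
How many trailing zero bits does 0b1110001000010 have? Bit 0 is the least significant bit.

1

0b1110001000010 = 1110001000010
Trailing zeros: 1, so the lowest set bit is bit 1 (value 2).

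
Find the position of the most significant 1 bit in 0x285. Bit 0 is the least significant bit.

9

0x285 = 1010000101
The topmost 1 is at position 9 (since 2^9 = 512 ≤ 645 < 1024).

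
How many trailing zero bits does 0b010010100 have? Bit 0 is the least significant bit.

2

0b010010100 = 10010100
Trailing zeros: 2, so the lowest set bit is bit 2 (value 4).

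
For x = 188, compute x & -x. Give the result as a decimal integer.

4

x = 10111100 = 188
-x (two's complement) = …01000100
AND   = 00000100 = 4
(x & -x isolates the lowest set bit of x.)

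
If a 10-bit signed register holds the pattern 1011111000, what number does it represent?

-264

pattern = 1011111000 (MSB is 1 ⇒ negative)
Invert: 0100000111, add 1 → 0100001000 = 264, so the value is -264.
(Equivalently: 760 - 2^10 = 760 - 1024 = -264.)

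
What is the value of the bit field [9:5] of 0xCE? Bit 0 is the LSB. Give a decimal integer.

6

v = 0011001110
Shift right by 5: 00110
Mask low 5 bits: 00110 = 6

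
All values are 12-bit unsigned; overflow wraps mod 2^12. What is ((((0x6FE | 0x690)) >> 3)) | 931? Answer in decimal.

1023

0x6FE = 011011111110
0x690 = 011010010000
→ | → 011011111110 = 1790
→ >> 3 → 000011011111 = 223
931 = 001110100011
→ | → 001111111111 = 1023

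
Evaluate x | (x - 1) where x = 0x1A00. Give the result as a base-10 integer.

7167

x = 1101000000000 = 6656
x - 1 = 1100111111111
OR    = 1101111111111 = 7167
(x | (x - 1) sets all bits below the lowest set bit.)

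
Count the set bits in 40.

40 = 101000
Count the 1s: 1 + 1 = 2

2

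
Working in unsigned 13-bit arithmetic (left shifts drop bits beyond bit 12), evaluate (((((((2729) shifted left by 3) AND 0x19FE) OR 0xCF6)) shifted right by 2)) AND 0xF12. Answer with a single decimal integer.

2729 = 0101010101001
→ shifted left by 3 (mod 2^13) → 1010101001000 = 5448
0x19FE = 1100111111110
→ AND → 1000101001000 = 4424
0xCF6 = 0110011110110
→ OR → 1110111111110 = 7678
→ shifted right by 2 → 0011101111111 = 1919
0xF12 = 0111100010010
→ AND → 0011100010010 = 1810

1810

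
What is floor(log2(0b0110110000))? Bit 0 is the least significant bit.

8

0b0110110000 = 110110000
The topmost 1 is at position 8 (since 2^8 = 256 ≤ 432 < 512).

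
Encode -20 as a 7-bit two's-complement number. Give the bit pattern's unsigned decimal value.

20 in 7 bits: 0010100
Invert: 1101011
Add 1:  1101100 = 108
(Check: 2^7 - 20 = 128 - 20 = 108.)

108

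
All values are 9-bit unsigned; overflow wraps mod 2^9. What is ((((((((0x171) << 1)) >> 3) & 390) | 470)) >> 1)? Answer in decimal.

235

0x171 = 101110001
→ << 1 (mod 2^9) → 011100010 = 226
→ >> 3 → 000011100 = 28
390 = 110000110
→ & → 000000100 = 4
470 = 111010110
→ | → 111010110 = 470
→ >> 1 → 011101011 = 235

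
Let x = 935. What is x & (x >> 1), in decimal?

x = 1110100111 = 935
x>>1 = 0111010011
AND  = 0110000011 = 387
(x & (x >> 1) has a 1 wherever x has two consecutive 1 bits.)

387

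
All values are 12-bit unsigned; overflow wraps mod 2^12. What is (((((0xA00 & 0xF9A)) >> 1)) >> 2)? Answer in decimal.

320

0xA00 = 101000000000
0xF9A = 111110011010
→ & → 101000000000 = 2560
→ >> 1 → 010100000000 = 1280
→ >> 2 → 000101000000 = 320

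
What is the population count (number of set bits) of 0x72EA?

0x72EA = 111001011101010
Count the 1s: 1 + 1 + 1 + 1 + 1 + 1 + 1 + 1 + 1 = 9

9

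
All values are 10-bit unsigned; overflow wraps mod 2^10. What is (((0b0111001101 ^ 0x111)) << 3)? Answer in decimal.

0b0111001101 = 0111001101
0x111 = 0100010001
→ ^ → 0011011100 = 220
→ << 3 (mod 2^10) → 1011100000 = 736

736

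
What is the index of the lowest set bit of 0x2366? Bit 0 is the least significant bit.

1

0x2366 = 10001101100110
Trailing zeros: 1, so the lowest set bit is bit 1 (value 2).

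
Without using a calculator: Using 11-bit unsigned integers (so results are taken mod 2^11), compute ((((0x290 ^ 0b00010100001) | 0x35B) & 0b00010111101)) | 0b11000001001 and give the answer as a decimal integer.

1593

0x290 = 01010010000
0b00010100001 = 00010100001
→ ^ → 01000110001 = 561
0x35B = 01101011011
→ | → 01101111011 = 891
0b00010111101 = 00010111101
→ & → 00000111001 = 57
0b11000001001 = 11000001001
→ | → 11000111001 = 1593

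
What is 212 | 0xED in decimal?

212 = 11010100
0xED = 11101101
 OR → 11111101 = 253

253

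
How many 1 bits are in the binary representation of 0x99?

4

0x99 = 10011001
Count the 1s: 1 + 1 + 1 + 1 = 4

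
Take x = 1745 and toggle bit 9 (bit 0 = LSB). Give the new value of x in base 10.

x = 11011010001
bit 9 is currently 1; toggle it via x ^ (1 << 9) = x ^ 512
→ 10011010001 = 1233

1233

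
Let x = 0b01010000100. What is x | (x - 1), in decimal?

x = 1010000100 = 644
x - 1 = 1010000011
OR    = 1010000111 = 647
(x | (x - 1) sets all bits below the lowest set bit.)

647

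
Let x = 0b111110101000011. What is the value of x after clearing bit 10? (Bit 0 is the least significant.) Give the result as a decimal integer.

31043

x = 111110101000011
bit 10 is currently 1; clear it via x & ~(1 << 10) = x & ~1024
→ 111100101000011 = 31043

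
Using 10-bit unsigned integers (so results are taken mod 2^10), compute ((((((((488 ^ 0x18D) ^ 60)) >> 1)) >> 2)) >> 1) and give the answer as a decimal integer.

5

488 = 0111101000
0x18D = 0110001101
→ ^ → 0001100101 = 101
60 = 0000111100
→ ^ → 0001011001 = 89
→ >> 1 → 0000101100 = 44
→ >> 2 → 0000001011 = 11
→ >> 1 → 0000000101 = 5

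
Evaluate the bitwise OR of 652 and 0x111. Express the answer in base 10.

652 = 1010001100
0x111 = 0100010001
 OR → 1110011101 = 925

925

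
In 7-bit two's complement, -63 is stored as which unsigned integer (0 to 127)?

65

63 in 7 bits: 0111111
Invert: 1000000
Add 1:  1000001 = 65
(Check: 2^7 - 63 = 128 - 63 = 65.)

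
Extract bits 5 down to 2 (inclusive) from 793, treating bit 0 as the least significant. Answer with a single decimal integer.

6

v = 001100011001
Shift right by 2: 0011000110
Mask low 4 bits: 0110 = 6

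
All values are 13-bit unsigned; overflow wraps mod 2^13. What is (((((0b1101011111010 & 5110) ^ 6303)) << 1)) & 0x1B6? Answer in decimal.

146

0b1101011111010 = 1101011111010
5110 = 1001111110110
→ & → 1001011110010 = 4850
6303 = 1100010011111
→ ^ → 0101001101101 = 2669
→ << 1 (mod 2^13) → 1010011011010 = 5338
0x1B6 = 0000110110110
→ & → 0000010010010 = 146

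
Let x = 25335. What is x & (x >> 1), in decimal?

x = 110001011110111 = 25335
x>>1 = 011000101111011
AND  = 010000001110011 = 8307
(x & (x >> 1) has a 1 wherever x has two consecutive 1 bits.)

8307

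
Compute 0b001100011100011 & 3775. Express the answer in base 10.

a = 1100011100011
3775 = 0111010111111
AND → 0100010100011 = 2211

2211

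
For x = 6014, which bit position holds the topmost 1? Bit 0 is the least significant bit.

12

6014 = 1011101111110
The topmost 1 is at position 12 (since 2^12 = 4096 ≤ 6014 < 8192).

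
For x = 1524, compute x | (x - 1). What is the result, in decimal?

x = 10111110100 = 1524
x - 1 = 10111110011
OR    = 10111110111 = 1527
(x | (x - 1) sets all bits below the lowest set bit.)

1527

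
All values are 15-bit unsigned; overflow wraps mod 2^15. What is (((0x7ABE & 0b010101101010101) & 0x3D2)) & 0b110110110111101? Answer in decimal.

0x7ABE = 111101010111110
0b010101101010101 = 010101101010101
→ & → 010101000010100 = 10772
0x3D2 = 000001111010010
→ & → 000001000010000 = 528
0b110110110111101 = 110110110111101
→ & → 000000000010000 = 16

16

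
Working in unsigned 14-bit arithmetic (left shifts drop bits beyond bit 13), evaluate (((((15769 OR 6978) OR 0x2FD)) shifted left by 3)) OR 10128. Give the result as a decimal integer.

15769 = 11110110011001
6978 = 01101101000010
→ OR → 11111111011011 = 16347
0x2FD = 00001011111101
→ OR → 11111111111111 = 16383
→ shifted left by 3 (mod 2^14) → 11111111111000 = 16376
10128 = 10011110010000
→ OR → 11111111111000 = 16376

16376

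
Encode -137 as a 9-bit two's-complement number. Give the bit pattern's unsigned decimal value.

137 in 9 bits: 010001001
Invert: 101110110
Add 1:  101110111 = 375
(Check: 2^9 - 137 = 512 - 137 = 375.)

375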